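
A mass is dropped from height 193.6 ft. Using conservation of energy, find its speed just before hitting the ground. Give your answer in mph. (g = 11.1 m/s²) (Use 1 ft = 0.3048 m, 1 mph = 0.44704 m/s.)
Convert to SI: h = 59.0093 m
mgh = ½mv² ⇒ v = √(2gh) = √(2·11.1·59.0093) = 36.194 m/s = 80.96 mph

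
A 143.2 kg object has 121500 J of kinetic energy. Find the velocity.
v = √(2·KE/m) = √(2·121500/143.2) = 41.19 m/s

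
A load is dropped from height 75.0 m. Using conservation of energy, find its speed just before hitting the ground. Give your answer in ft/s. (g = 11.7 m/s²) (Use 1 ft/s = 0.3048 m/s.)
mgh = ½mv² ⇒ v = √(2gh) = √(2·11.7·75.0) = 41.8927 m/s = 137.4 ft/s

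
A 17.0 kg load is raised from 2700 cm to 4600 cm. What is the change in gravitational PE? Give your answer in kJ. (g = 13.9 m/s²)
Convert to SI: m = 17.0 kg, Δh = 19.0 m
ΔPE = mgΔh = (17.0)(13.9)(19.0) = 4489.7 J = 4.49 kJ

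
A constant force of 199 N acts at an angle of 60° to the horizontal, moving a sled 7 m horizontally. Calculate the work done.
W = F·d·cosθ = (199)(7)cos(60°) = 696.5 J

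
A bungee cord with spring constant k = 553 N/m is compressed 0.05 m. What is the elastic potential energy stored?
PE = ½kx² = ½(553)(0.05)² = 0.6913 J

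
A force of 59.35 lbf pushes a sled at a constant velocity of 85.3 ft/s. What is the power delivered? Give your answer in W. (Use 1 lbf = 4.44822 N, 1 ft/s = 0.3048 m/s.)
Convert to SI: F = 264.002 N, v = 25.9994 m/s
P = Fv = (264.002)(25.9994) = 6864 W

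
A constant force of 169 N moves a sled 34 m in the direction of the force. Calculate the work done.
W = F·d = (169)(34) = 5746 J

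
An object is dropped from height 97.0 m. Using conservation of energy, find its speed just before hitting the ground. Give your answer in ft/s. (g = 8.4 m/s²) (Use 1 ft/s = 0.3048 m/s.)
mgh = ½mv² ⇒ v = √(2gh) = √(2·8.4·97.0) = 40.3683 m/s = 132.4 ft/s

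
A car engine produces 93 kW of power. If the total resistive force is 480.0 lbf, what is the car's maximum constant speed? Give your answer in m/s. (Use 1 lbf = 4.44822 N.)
Convert to SI: F = 2135.15 N
P = Fv ⇒ v = P/F = 93000 W/2135.15 N = 43.56 m/s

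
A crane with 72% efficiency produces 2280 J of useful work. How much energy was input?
W_in = W_out/η = 2280/0.72 = 3167 J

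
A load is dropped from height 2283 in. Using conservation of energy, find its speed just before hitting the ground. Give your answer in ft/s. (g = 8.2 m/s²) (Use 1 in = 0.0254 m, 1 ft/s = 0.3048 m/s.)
Convert to SI: h = 57.9882 m
mgh = ½mv² ⇒ v = √(2gh) = √(2·8.2·57.9882) = 30.8384 m/s = 101.2 ft/s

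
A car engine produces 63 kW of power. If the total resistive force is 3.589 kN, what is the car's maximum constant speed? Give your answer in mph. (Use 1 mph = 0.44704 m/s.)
Convert to SI: F = 3589.0 N
P = Fv ⇒ v = P/F = 63000 W/3589.0 N = 17.5536 m/s = 39.27 mph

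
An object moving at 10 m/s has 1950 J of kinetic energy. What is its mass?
m = 2·KE/v² = 2·1950/(10)² = 39.0 kg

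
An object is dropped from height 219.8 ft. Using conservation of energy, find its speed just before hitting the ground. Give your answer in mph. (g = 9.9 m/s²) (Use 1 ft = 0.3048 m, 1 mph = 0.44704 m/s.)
Convert to SI: h = 66.995 m
mgh = ½mv² ⇒ v = √(2gh) = √(2·9.9·66.995) = 36.4212 m/s = 81.47 mph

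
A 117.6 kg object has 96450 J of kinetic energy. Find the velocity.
v = √(2·KE/m) = √(2·96450/117.6) = 40.5 m/s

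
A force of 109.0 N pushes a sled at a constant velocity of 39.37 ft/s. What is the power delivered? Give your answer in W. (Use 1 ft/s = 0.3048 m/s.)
Convert to SI: F = 109.0 N, v = 12.0 m/s
P = Fv = (109.0)(12.0) = 1308 W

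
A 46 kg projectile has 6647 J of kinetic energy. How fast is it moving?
v = √(2·KE/m) = √(2·6647/46) = 17.0 m/s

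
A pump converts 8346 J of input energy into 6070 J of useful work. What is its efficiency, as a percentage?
η = W_out/W_in = 6070/8346 = 72.73%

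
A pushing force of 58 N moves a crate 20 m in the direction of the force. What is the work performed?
W = F·d = (58)(20) = 1160 J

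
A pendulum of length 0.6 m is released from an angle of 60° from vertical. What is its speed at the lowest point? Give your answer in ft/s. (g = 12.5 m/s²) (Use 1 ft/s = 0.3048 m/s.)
h = L(1 − cosθ) = 0.6(1 − cos60°) = 0.3 m
v = √(2gh) = √(2·12.5·0.3) = 2.73861 m/s = 8.985 ft/s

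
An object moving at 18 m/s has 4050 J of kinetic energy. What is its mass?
m = 2·KE/v² = 2·4050/(18)² = 25.0 kg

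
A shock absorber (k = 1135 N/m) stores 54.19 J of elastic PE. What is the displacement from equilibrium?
x = √(2·PE/k) = √(2·54.19/1135) = 0.309 m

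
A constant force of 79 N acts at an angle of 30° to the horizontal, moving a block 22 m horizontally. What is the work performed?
W = F·d·cosθ = (79)(22)cos(30°) = 1505 J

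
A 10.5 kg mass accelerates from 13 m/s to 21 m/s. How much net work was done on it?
W = ΔKE = ½m(v₂² − v₁²) = ½(10.5)(21² − 13²) = 1428.0 J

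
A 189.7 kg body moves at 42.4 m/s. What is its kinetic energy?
KE = ½mv² = ½(189.7)(42.4)² = 170500 J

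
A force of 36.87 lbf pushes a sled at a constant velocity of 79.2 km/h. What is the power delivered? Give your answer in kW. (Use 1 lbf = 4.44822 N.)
Convert to SI: F = 164.006 N, v = 22.0 m/s
P = Fv = (164.006)(22.0) = 3608.13 W = 3.608 kW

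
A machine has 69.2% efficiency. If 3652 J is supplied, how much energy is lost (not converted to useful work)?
W_lost = W_in(1 − η) = 3652·(1 − 0.692) = 1125 J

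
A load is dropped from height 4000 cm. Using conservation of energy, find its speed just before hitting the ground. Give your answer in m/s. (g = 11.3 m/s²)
Convert to SI: h = 40.0 m
mgh = ½mv² ⇒ v = √(2gh) = √(2·11.3·40.0) = 30.07 m/s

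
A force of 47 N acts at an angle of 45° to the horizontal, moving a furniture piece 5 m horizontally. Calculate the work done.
W = F·d·cosθ = (47)(5)cos(45°) = 166.2 J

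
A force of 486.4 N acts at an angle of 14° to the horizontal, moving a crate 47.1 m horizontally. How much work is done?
W = F·d·cosθ = (486.4)(47.1)cos(14°) = 22230 J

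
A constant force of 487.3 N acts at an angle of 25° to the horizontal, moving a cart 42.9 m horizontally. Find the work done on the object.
W = F·d·cosθ = (487.3)(42.9)cos(25°) = 18950 J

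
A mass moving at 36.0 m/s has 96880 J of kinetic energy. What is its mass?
m = 2·KE/v² = 2·96880/(36.0)² = 149.5 kg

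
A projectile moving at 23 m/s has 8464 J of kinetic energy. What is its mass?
m = 2·KE/v² = 2·8464/(23)² = 32.0 kg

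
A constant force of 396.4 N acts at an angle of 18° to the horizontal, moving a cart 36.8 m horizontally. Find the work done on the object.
W = F·d·cosθ = (396.4)(36.8)cos(18°) = 13870 J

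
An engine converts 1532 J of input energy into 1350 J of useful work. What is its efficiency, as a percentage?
η = W_out/W_in = 1350/1532 = 88.12%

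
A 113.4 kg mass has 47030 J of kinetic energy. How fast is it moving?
v = √(2·KE/m) = √(2·47030/113.4) = 28.8 m/s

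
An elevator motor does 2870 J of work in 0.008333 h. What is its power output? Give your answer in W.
Convert to SI: W = 2870.0 J, t = 29.9988 s
P = W/t = 2870.0/29.9988 = 95.67 W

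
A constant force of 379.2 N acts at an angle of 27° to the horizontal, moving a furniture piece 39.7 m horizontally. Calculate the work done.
W = F·d·cosθ = (379.2)(39.7)cos(27°) = 13410 J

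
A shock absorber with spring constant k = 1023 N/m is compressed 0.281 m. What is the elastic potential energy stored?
PE = ½kx² = ½(1023)(0.281)² = 40.39 J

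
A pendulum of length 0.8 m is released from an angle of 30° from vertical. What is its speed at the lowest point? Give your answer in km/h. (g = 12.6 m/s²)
h = L(1 − cosθ) = 0.8(1 − cos30°) = 0.10718 m
v = √(2gh) = √(2·12.6·0.10718) = 1.64345 m/s = 5.916 km/h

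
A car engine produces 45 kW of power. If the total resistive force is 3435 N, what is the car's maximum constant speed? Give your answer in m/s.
P = Fv ⇒ v = P/F = 45000 W/3435.0 N = 13.1 m/s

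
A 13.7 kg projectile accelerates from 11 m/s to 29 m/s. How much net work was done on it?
W = ΔKE = ½m(v₂² − v₁²) = ½(13.7)(29² − 11²) = 4932.0 J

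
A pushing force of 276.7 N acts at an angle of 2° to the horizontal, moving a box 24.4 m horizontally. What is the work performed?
W = F·d·cosθ = (276.7)(24.4)cos(2°) = 6747 J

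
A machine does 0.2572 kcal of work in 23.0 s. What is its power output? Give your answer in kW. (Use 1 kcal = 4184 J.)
Convert to SI: W = 1076.12 J, t = 23.0 s
P = W/t = 1076.12/23.0 = 46.788 W = 0.04679 kW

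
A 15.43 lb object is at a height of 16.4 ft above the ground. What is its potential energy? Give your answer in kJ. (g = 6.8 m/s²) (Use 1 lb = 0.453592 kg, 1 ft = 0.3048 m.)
Convert to SI: m = 6.99892 kg, h = 4.99872 m
PE = mgh = (6.99892)(6.8)(4.99872) = 237.903 J = 0.2379 kJ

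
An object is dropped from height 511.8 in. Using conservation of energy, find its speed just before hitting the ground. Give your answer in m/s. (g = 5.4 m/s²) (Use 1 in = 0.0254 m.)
Convert to SI: h = 12.9997 m
mgh = ½mv² ⇒ v = √(2gh) = √(2·5.4·12.9997) = 11.85 m/s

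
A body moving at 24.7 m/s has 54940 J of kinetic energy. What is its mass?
m = 2·KE/v² = 2·54940/(24.7)² = 180.1 kg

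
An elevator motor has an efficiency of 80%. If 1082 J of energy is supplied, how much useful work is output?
W_out = η·W_in = 0.8·1082 = 865.6 J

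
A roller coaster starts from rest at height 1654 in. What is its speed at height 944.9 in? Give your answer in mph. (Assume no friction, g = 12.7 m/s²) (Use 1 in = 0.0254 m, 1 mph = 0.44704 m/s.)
Convert to SI: h₁−h₂ = 18.0111 m
mgh₁ = mgh₂ + ½mv² ⇒ v = √(2g(h₁−h₂)) = √(2·12.7·18.0111) = 21.3889 m/s = 47.85 mph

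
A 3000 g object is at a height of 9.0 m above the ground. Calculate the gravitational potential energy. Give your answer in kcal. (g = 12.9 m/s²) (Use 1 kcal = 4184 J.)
Convert to SI: m = 3.0 kg, h = 9.0 m
PE = mgh = (3.0)(12.9)(9.0) = 348.3 J = 0.08325 kcal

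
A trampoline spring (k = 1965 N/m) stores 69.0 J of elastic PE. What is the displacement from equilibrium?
x = √(2·PE/k) = √(2·69.0/1965) = 0.265 m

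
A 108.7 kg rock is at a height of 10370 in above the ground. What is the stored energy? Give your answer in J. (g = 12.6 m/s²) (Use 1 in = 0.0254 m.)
Convert to SI: m = 108.7 kg, h = 263.398 m
PE = mgh = (108.7)(12.6)(263.398) = 360800 J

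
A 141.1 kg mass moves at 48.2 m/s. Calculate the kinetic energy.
KE = ½mv² = ½(141.1)(48.2)² = 163900 J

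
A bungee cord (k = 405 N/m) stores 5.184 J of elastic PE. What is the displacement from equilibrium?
x = √(2·PE/k) = √(2·5.184/405) = 0.16 m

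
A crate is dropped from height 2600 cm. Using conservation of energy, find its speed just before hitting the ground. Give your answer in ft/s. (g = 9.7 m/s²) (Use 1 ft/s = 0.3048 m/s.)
Convert to SI: h = 26.0 m
mgh = ½mv² ⇒ v = √(2gh) = √(2·9.7·26.0) = 22.4589 m/s = 73.68 ft/s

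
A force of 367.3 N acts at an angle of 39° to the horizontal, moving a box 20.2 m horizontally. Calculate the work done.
W = F·d·cosθ = (367.3)(20.2)cos(39°) = 5766 J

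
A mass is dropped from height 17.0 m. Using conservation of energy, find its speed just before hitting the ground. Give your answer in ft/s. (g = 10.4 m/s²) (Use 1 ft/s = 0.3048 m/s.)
mgh = ½mv² ⇒ v = √(2gh) = √(2·10.4·17.0) = 18.8043 m/s = 61.69 ft/s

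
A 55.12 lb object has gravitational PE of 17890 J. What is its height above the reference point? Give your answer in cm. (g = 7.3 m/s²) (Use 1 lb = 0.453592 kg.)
Convert to SI: m = 25.002 kg, PE = 17890.0 J
h = PE/(mg) = 17890.0/(25.002·7.3) = 98.0196 m = 9802 cm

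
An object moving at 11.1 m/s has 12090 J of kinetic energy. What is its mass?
m = 2·KE/v² = 2·12090/(11.1)² = 196.3 kg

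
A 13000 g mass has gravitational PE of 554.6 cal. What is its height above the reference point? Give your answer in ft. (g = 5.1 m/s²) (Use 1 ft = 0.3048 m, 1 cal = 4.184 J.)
Convert to SI: m = 13.0 kg, PE = 2320.45 J
h = PE/(mg) = 2320.45/(13.0·5.1) = 34.9992 m = 114.8 ft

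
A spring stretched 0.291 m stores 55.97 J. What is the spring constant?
k = 2·PE/x² = 2·55.97/(0.291)² = 1322 N/m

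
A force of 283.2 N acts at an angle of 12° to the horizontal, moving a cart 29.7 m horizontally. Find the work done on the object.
W = F·d·cosθ = (283.2)(29.7)cos(12°) = 8227 J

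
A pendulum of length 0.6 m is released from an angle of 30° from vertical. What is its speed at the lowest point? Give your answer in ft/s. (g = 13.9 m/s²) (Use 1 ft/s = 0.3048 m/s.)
h = L(1 − cosθ) = 0.6(1 − cos30°) = 0.0803848 m
v = √(2gh) = √(2·13.9·0.0803848) = 1.49489 m/s = 4.904 ft/s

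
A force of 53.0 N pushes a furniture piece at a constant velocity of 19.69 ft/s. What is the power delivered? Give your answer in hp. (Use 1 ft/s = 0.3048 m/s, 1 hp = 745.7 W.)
Convert to SI: F = 53.0 N, v = 6.00151 m/s
P = Fv = (53.0)(6.00151) = 318.08 W = 0.4266 hp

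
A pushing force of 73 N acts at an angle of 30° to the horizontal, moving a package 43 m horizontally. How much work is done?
W = F·d·cosθ = (73)(43)cos(30°) = 2718 J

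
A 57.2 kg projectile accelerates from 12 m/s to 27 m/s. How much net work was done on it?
W = ΔKE = ½m(v₂² − v₁²) = ½(57.2)(27² − 12²) = 16731.0 J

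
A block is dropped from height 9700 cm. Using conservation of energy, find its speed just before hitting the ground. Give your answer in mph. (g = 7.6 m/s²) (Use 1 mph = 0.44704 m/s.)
Convert to SI: h = 97.0 m
mgh = ½mv² ⇒ v = √(2gh) = √(2·7.6·97.0) = 38.3979 m/s = 85.89 mph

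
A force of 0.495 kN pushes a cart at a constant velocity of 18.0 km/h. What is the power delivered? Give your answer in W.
Convert to SI: F = 495.0 N, v = 5.0 m/s
P = Fv = (495.0)(5.0) = 2475 W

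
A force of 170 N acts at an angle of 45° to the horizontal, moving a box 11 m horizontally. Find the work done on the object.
W = F·d·cosθ = (170)(11)cos(45°) = 1322 J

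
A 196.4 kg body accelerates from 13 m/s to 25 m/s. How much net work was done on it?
W = ΔKE = ½m(v₂² − v₁²) = ½(196.4)(25² − 13²) = 44779.2 J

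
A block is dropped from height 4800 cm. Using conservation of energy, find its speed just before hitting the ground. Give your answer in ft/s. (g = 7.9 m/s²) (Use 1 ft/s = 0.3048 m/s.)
Convert to SI: h = 48.0 m
mgh = ½mv² ⇒ v = √(2gh) = √(2·7.9·48.0) = 27.5391 m/s = 90.35 ft/s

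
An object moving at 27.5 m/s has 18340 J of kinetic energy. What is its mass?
m = 2·KE/v² = 2·18340/(27.5)² = 48.5 kg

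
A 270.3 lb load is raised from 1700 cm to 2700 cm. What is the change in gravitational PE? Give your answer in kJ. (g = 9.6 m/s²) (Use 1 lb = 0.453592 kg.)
Convert to SI: m = 122.606 kg, Δh = 10.0 m
ΔPE = mgΔh = (122.606)(9.6)(10.0) = 11770.2 J = 11.77 kJ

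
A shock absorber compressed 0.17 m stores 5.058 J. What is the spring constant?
k = 2·PE/x² = 2·5.058/(0.17)² = 350.0 N/m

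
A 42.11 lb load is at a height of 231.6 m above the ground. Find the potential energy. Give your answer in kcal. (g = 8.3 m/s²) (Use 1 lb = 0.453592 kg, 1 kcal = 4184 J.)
Convert to SI: m = 19.1008 kg, h = 231.6 m
PE = mgh = (19.1008)(8.3)(231.6) = 36717.0 J = 8.776 kcal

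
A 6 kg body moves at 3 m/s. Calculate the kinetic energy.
KE = ½mv² = ½(6)(3)² = 27.0 J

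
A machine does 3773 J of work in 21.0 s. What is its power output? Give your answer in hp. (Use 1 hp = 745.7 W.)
P = W/t = 3773.0/21.0 = 179.667 W = 0.2409 hp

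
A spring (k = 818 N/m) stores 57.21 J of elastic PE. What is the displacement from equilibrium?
x = √(2·PE/k) = √(2·57.21/818) = 0.374 m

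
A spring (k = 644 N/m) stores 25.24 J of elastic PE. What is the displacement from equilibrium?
x = √(2·PE/k) = √(2·25.24/644) = 0.28 m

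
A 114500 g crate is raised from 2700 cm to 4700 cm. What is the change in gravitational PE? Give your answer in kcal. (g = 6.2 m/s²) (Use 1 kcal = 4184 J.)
Convert to SI: m = 114.5 kg, Δh = 20.0 m
ΔPE = mgΔh = (114.5)(6.2)(20.0) = 14198.0 J = 3.393 kcal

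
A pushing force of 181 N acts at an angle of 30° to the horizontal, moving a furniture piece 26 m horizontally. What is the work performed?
W = F·d·cosθ = (181)(26)cos(30°) = 4076 J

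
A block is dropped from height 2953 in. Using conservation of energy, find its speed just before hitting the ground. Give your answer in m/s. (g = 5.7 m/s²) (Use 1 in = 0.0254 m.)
Convert to SI: h = 75.0062 m
mgh = ½mv² ⇒ v = √(2gh) = √(2·5.7·75.0062) = 29.24 m/s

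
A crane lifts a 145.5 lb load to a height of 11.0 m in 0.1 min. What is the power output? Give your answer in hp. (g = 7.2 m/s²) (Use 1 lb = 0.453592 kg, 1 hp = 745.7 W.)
Convert to SI: m = 65.9976 kg, h = 11.0 m, t = 6.0 s
P = mgh/t = (65.9976)(7.2)(11.0)/6.0 = 871.169 W = 1.168 hp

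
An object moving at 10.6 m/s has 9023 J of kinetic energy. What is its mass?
m = 2·KE/v² = 2·9023/(10.6)² = 160.6 kg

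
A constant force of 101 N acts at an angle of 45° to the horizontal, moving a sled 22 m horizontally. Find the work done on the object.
W = F·d·cosθ = (101)(22)cos(45°) = 1571 J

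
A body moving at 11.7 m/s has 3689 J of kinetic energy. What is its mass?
m = 2·KE/v² = 2·3689/(11.7)² = 53.9 kg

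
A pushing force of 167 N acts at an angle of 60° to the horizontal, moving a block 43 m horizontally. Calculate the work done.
W = F·d·cosθ = (167)(43)cos(60°) = 3591 J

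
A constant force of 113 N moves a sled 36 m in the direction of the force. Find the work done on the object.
W = F·d = (113)(36) = 4068 J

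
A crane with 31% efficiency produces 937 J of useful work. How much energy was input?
W_in = W_out/η = 937/0.31 = 3023 J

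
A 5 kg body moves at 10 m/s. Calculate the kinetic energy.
KE = ½mv² = ½(5)(10)² = 250.0 J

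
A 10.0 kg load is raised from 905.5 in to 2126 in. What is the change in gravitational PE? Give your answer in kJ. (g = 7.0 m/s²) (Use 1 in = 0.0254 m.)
Convert to SI: m = 10.0 kg, Δh = 31.0007 m
ΔPE = mgΔh = (10.0)(7.0)(31.0007) = 2170.05 J = 2.17 kJ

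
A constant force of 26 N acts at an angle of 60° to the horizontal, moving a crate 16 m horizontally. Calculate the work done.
W = F·d·cosθ = (26)(16)cos(60°) = 208.0 J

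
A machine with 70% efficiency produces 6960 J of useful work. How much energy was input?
W_in = W_out/η = 6960/0.7 = 9943 J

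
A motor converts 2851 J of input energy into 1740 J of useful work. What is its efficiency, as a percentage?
η = W_out/W_in = 1740/2851 = 61.03%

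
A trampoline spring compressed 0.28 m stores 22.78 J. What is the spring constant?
k = 2·PE/x² = 2·22.78/(0.28)² = 581.1 N/m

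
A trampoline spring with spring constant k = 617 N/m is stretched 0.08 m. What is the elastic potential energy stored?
PE = ½kx² = ½(617)(0.08)² = 1.974 J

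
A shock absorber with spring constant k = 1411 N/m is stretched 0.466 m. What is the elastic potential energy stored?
PE = ½kx² = ½(1411)(0.466)² = 153.2 J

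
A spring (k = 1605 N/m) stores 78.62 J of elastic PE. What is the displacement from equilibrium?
x = √(2·PE/k) = √(2·78.62/1605) = 0.313 m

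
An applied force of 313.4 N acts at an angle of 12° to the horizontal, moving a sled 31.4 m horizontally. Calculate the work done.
W = F·d·cosθ = (313.4)(31.4)cos(12°) = 9626 J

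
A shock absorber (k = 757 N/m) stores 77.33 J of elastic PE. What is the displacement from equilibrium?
x = √(2·PE/k) = √(2·77.33/757) = 0.452 m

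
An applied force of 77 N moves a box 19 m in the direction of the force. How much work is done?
W = F·d = (77)(19) = 1463 J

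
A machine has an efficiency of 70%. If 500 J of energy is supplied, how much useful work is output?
W_out = η·W_in = 0.7·500 = 350.0 J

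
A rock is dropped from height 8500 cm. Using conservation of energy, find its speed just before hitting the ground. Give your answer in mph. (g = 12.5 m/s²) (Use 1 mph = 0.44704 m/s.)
Convert to SI: h = 85.0 m
mgh = ½mv² ⇒ v = √(2gh) = √(2·12.5·85.0) = 46.0977 m/s = 103.1 mph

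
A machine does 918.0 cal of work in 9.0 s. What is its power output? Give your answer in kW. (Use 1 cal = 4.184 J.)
Convert to SI: W = 3840.91 J, t = 9.0 s
P = W/t = 3840.91/9.0 = 426.768 W = 0.4268 kW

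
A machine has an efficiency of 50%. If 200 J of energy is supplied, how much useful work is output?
W_out = η·W_in = 0.5·200 = 100.0 J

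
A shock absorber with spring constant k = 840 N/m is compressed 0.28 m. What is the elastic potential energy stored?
PE = ½kx² = ½(840)(0.28)² = 32.93 J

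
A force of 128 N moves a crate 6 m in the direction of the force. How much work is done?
W = F·d = (128)(6) = 768.0 J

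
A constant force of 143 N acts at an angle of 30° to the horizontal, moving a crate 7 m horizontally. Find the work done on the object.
W = F·d·cosθ = (143)(7)cos(30°) = 866.9 J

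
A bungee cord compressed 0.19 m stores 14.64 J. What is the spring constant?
k = 2·PE/x² = 2·14.64/(0.19)² = 811.1 N/m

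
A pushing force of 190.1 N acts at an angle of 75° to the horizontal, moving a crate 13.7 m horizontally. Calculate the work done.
W = F·d·cosθ = (190.1)(13.7)cos(75°) = 674.1 J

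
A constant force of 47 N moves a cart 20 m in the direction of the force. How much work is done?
W = F·d = (47)(20) = 940.0 J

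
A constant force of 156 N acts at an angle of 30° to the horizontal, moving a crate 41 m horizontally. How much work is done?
W = F·d·cosθ = (156)(41)cos(30°) = 5539 J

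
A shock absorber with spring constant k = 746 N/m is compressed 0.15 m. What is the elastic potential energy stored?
PE = ½kx² = ½(746)(0.15)² = 8.393 J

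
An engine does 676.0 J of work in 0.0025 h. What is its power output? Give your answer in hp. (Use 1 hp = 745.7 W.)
Convert to SI: W = 676.0 J, t = 9.0 s
P = W/t = 676.0/9.0 = 75.1111 W = 0.1007 hp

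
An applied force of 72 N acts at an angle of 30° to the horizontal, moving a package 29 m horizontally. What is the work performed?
W = F·d·cosθ = (72)(29)cos(30°) = 1808 J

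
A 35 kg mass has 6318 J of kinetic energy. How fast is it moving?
v = √(2·KE/m) = √(2·6318/35) = 19.0 m/s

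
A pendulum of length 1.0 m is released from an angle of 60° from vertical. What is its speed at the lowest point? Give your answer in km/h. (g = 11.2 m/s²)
h = L(1 − cosθ) = 1.0(1 − cos60°) = 0.5 m
v = √(2gh) = √(2·11.2·0.5) = 3.34664 m/s = 12.05 km/h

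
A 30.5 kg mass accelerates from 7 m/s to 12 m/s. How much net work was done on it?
W = ΔKE = ½m(v₂² − v₁²) = ½(30.5)(12² − 7²) = 1448.75 J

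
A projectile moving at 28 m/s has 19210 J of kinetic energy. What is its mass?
m = 2·KE/v² = 2·19210/(28)² = 49.01 kg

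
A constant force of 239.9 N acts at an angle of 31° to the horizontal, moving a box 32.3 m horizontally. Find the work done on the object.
W = F·d·cosθ = (239.9)(32.3)cos(31°) = 6642 J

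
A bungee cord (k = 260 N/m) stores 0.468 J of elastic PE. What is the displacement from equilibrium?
x = √(2·PE/k) = √(2·0.468/260) = 0.06 m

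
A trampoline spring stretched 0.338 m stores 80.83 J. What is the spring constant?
k = 2·PE/x² = 2·80.83/(0.338)² = 1415 N/m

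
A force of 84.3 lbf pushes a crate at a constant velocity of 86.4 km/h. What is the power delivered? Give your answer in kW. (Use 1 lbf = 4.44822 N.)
Convert to SI: F = 374.985 N, v = 24.0 m/s
P = Fv = (374.985)(24.0) = 8999.64 W = 9.0 kW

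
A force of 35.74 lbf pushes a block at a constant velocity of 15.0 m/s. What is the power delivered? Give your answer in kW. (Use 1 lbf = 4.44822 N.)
Convert to SI: F = 158.979 N, v = 15.0 m/s
P = Fv = (158.979)(15.0) = 2384.69 W = 2.385 kW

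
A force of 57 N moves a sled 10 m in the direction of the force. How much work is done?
W = F·d = (57)(10) = 570.0 J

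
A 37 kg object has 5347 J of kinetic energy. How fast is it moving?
v = √(2·KE/m) = √(2·5347/37) = 17.0 m/s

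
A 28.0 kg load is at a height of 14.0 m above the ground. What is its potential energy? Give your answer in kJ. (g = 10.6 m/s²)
PE = mgh = (28.0)(10.6)(14.0) = 4155.2 J = 4.155 kJ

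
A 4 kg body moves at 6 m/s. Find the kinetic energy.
KE = ½mv² = ½(4)(6)² = 72.0 J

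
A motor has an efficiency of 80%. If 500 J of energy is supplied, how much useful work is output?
W_out = η·W_in = 0.8·500 = 400.0 J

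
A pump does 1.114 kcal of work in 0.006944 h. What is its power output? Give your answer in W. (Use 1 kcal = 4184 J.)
Convert to SI: W = 4660.98 J, t = 24.9984 s
P = W/t = 4660.98/24.9984 = 186.5 W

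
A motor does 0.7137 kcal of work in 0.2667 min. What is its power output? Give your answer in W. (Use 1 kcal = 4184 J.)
Convert to SI: W = 2986.12 J, t = 16.002 s
P = W/t = 2986.12/16.002 = 186.6 W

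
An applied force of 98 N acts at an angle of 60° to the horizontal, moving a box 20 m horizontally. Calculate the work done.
W = F·d·cosθ = (98)(20)cos(60°) = 980.0 J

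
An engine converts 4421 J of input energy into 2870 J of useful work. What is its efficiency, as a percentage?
η = W_out/W_in = 2870/4421 = 64.92%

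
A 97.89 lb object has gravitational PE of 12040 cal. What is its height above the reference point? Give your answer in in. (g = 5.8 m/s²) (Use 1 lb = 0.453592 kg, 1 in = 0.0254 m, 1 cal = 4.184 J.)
Convert to SI: m = 44.4021 kg, PE = 50375.4 J
h = PE/(mg) = 50375.4/(44.4021·5.8) = 195.608 m = 7701 in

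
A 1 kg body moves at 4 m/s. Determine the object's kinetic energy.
KE = ½mv² = ½(1)(4)² = 8.0 J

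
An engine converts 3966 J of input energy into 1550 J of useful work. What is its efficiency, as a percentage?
η = W_out/W_in = 1550/3966 = 39.08%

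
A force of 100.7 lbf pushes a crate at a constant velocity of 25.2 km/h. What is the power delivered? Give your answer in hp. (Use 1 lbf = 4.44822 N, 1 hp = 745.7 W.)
Convert to SI: F = 447.936 N, v = 7.0 m/s
P = Fv = (447.936)(7.0) = 3135.55 W = 4.205 hp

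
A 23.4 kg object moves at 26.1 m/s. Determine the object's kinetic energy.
KE = ½mv² = ½(23.4)(26.1)² = 7970 J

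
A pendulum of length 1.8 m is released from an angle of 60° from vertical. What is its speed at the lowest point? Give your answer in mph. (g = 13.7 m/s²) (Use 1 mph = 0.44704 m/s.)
h = L(1 − cosθ) = 1.8(1 − cos60°) = 0.9 m
v = √(2gh) = √(2·13.7·0.9) = 4.96588 m/s = 11.11 mph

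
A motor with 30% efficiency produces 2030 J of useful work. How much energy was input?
W_in = W_out/η = 2030/0.3 = 6767 J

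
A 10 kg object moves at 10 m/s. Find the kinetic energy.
KE = ½mv² = ½(10)(10)² = 500.0 J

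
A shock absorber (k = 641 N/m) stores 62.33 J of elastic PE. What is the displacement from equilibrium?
x = √(2·PE/k) = √(2·62.33/641) = 0.441 m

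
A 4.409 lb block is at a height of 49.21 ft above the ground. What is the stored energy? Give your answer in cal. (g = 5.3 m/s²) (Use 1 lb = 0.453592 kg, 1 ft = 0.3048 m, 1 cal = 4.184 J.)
Convert to SI: m = 1.99989 kg, h = 14.9992 m
PE = mgh = (1.99989)(5.3)(14.9992) = 158.983 J = 38.0 cal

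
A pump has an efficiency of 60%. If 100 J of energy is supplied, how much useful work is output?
W_out = η·W_in = 0.6·100 = 60.0 J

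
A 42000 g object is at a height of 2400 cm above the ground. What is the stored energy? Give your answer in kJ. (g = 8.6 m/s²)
Convert to SI: m = 42.0 kg, h = 24.0 m
PE = mgh = (42.0)(8.6)(24.0) = 8668.8 J = 8.669 kJ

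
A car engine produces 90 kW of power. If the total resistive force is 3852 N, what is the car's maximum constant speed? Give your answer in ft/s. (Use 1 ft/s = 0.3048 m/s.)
P = Fv ⇒ v = P/F = 90000 W/3852.0 N = 23.3645 m/s = 76.66 ft/s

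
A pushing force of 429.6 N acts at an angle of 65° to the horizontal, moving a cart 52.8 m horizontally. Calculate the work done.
W = F·d·cosθ = (429.6)(52.8)cos(65°) = 9586 J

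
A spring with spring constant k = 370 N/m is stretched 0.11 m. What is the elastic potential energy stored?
PE = ½kx² = ½(370)(0.11)² = 2.239 J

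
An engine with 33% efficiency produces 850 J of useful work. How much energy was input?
W_in = W_out/η = 850/0.33 = 2576 J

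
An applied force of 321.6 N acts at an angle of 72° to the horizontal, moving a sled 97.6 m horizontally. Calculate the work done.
W = F·d·cosθ = (321.6)(97.6)cos(72°) = 9699 J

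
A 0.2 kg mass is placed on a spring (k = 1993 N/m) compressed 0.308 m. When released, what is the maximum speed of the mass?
½kx² = ½mv² ⇒ v = x√(k/m) = (0.308)√(1993/0.2) = 30.75 m/s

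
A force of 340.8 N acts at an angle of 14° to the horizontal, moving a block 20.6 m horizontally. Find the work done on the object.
W = F·d·cosθ = (340.8)(20.6)cos(14°) = 6812 J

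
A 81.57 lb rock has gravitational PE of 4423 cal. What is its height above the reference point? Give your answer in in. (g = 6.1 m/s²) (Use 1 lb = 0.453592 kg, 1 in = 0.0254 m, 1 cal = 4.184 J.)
Convert to SI: m = 36.9995 kg, PE = 18505.8 J
h = PE/(mg) = 18505.8/(36.9995·6.1) = 81.9942 m = 3228 in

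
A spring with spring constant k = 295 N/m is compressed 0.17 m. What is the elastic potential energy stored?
PE = ½kx² = ½(295)(0.17)² = 4.263 J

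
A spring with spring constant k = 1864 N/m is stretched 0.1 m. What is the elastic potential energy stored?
PE = ½kx² = ½(1864)(0.1)² = 9.32 J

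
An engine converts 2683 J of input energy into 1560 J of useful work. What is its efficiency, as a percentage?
η = W_out/W_in = 1560/2683 = 58.14%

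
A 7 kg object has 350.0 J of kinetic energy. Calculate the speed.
v = √(2·KE/m) = √(2·350.0/7) = 10.0 m/s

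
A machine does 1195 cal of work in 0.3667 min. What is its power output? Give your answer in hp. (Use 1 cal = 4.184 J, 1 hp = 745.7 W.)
Convert to SI: W = 4999.88 J, t = 22.002 s
P = W/t = 4999.88/22.002 = 227.247 W = 0.3047 hp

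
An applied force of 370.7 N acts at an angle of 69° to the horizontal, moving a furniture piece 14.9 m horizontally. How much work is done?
W = F·d·cosθ = (370.7)(14.9)cos(69°) = 1979 J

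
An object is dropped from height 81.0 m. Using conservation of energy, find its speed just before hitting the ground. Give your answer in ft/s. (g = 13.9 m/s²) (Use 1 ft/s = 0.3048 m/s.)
mgh = ½mv² ⇒ v = √(2gh) = √(2·13.9·81.0) = 47.4531 m/s = 155.7 ft/s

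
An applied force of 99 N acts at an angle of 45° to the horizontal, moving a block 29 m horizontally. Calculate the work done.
W = F·d·cosθ = (99)(29)cos(45°) = 2030 J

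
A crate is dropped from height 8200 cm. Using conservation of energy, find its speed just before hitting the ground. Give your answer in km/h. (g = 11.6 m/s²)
Convert to SI: h = 82.0 m
mgh = ½mv² ⇒ v = √(2gh) = √(2·11.6·82.0) = 43.6165 m/s = 157.0 km/h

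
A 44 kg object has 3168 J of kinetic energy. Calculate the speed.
v = √(2·KE/m) = √(2·3168/44) = 12.0 m/s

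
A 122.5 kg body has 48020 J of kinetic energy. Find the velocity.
v = √(2·KE/m) = √(2·48020/122.5) = 28.0 m/s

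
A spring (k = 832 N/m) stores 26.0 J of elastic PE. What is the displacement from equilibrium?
x = √(2·PE/k) = √(2·26.0/832) = 0.25 m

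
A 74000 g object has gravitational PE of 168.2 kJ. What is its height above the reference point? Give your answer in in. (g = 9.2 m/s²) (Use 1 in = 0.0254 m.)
Convert to SI: m = 74.0 kg, PE = 168200 J
h = PE/(mg) = 168200/(74.0·9.2) = 247.062 m = 9727 in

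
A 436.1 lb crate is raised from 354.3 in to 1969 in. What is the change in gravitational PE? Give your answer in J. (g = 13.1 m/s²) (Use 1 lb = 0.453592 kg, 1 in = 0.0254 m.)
Convert to SI: m = 197.811 kg, Δh = 41.0134 m
ΔPE = mgΔh = (197.811)(13.1)(41.0134) = 106300 J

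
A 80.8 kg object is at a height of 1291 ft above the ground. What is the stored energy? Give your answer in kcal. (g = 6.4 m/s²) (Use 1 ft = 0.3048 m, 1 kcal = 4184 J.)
Convert to SI: m = 80.8 kg, h = 393.497 m
PE = mgh = (80.8)(6.4)(393.497) = 203485 J = 48.63 kcal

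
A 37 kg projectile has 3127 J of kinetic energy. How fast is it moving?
v = √(2·KE/m) = √(2·3127/37) = 13.0 m/s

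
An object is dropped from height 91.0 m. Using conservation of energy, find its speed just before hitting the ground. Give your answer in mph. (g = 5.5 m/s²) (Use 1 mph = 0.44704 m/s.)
mgh = ½mv² ⇒ v = √(2gh) = √(2·5.5·91.0) = 31.6386 m/s = 70.77 mph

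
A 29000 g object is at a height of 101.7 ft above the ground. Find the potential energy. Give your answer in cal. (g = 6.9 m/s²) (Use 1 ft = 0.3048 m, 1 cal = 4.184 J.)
Convert to SI: m = 29.0 kg, h = 30.9982 m
PE = mgh = (29.0)(6.9)(30.9982) = 6202.73 J = 1482 cal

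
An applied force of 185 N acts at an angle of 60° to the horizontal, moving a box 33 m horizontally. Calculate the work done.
W = F·d·cosθ = (185)(33)cos(60°) = 3053 J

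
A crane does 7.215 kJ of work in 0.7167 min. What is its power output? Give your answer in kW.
Convert to SI: W = 7215.0 J, t = 43.002 s
P = W/t = 7215.0/43.002 = 167.783 W = 0.1678 kW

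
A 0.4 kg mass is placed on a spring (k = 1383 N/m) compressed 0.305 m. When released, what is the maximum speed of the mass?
½kx² = ½mv² ⇒ v = x√(k/m) = (0.305)√(1383/0.4) = 17.93 m/s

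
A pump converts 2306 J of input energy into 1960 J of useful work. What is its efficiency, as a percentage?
η = W_out/W_in = 1960/2306 = 85.0%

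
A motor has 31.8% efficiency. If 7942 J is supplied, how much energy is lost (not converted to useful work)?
W_lost = W_in(1 − η) = 7942·(1 − 0.318) = 5416 J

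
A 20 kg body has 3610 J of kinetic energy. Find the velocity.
v = √(2·KE/m) = √(2·3610/20) = 19.0 m/s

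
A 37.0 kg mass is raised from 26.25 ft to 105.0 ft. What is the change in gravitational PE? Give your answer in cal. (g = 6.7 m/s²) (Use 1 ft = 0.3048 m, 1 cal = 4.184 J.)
Convert to SI: m = 37.0 kg, Δh = 24.003 m
ΔPE = mgΔh = (37.0)(6.7)(24.003) = 5950.34 J = 1422 cal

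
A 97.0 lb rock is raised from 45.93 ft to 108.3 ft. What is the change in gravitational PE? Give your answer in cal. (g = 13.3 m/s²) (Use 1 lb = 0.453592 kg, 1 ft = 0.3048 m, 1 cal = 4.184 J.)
Convert to SI: m = 43.9984 kg, Δh = 19.0104 m
ΔPE = mgΔh = (43.9984)(13.3)(19.0104) = 11124.5 J = 2659 cal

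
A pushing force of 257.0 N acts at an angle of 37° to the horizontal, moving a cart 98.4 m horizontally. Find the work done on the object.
W = F·d·cosθ = (257.0)(98.4)cos(37°) = 20200 J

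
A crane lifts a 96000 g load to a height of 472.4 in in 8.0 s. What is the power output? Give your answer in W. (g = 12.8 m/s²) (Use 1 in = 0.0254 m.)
Convert to SI: m = 96.0 kg, h = 11.999 m, t = 8.0 s
P = mgh/t = (96.0)(12.8)(11.999)/8.0 = 1843 W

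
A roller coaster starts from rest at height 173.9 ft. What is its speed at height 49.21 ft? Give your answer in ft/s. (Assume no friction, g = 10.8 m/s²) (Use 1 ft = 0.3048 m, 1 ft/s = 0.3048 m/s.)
Convert to SI: h₁−h₂ = 38.0055 m
mgh₁ = mgh₂ + ½mv² ⇒ v = √(2g(h₁−h₂)) = √(2·10.8·38.0055) = 28.6517 m/s = 94.0 ft/s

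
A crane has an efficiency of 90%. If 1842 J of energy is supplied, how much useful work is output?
W_out = η·W_in = 0.9·1842 = 1657.8 J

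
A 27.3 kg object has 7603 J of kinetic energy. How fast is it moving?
v = √(2·KE/m) = √(2·7603/27.3) = 23.6 m/s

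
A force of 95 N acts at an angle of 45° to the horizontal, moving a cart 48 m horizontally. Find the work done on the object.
W = F·d·cosθ = (95)(48)cos(45°) = 3224 J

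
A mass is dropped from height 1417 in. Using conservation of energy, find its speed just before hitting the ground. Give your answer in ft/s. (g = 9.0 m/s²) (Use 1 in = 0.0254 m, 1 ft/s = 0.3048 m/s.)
Convert to SI: h = 35.9918 m
mgh = ½mv² ⇒ v = √(2gh) = √(2·9.0·35.9918) = 25.4529 m/s = 83.51 ft/s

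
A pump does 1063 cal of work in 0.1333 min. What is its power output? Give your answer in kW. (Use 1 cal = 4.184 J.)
Convert to SI: W = 4447.59 J, t = 7.998 s
P = W/t = 4447.59/7.998 = 556.088 W = 0.5561 kW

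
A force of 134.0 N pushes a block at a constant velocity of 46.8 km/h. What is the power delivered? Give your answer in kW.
Convert to SI: F = 134.0 N, v = 13.0 m/s
P = Fv = (134.0)(13.0) = 1742.0 W = 1.742 kW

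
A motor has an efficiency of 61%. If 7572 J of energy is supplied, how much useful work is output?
W_out = η·W_in = 0.61·7572 = 4618.92 J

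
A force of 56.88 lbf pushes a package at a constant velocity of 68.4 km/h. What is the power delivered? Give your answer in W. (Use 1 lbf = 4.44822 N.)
Convert to SI: F = 253.015 N, v = 19.0 m/s
P = Fv = (253.015)(19.0) = 4807 W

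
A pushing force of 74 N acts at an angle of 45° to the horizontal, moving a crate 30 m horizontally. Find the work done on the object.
W = F·d·cosθ = (74)(30)cos(45°) = 1570 J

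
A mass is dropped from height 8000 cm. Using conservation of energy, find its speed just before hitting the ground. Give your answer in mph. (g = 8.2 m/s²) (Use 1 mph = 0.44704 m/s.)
Convert to SI: h = 80.0 m
mgh = ½mv² ⇒ v = √(2gh) = √(2·8.2·80.0) = 36.2215 m/s = 81.03 mph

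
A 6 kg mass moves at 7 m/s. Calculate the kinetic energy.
KE = ½mv² = ½(6)(7)² = 147.0 J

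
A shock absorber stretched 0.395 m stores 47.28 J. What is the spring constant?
k = 2·PE/x² = 2·47.28/(0.395)² = 606.1 N/m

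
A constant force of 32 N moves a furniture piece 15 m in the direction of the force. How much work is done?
W = F·d = (32)(15) = 480.0 J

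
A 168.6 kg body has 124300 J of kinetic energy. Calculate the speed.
v = √(2·KE/m) = √(2·124300/168.6) = 38.4 m/s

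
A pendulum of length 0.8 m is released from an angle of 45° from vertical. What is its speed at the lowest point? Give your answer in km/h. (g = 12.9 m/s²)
h = L(1 − cosθ) = 0.8(1 − cos45°) = 0.234315 m
v = √(2gh) = √(2·12.9·0.234315) = 2.45872 m/s = 8.851 km/h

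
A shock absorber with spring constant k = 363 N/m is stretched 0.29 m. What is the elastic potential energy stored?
PE = ½kx² = ½(363)(0.29)² = 15.26 J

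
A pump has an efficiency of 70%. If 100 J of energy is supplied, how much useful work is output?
W_out = η·W_in = 0.7·100 = 70.0 J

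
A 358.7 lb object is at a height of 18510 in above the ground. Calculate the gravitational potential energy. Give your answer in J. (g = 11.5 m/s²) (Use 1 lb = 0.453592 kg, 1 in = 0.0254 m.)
Convert to SI: m = 162.703 kg, h = 470.154 m
PE = mgh = (162.703)(11.5)(470.154) = 879700 J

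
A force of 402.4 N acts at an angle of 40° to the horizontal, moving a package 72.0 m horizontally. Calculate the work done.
W = F·d·cosθ = (402.4)(72.0)cos(40°) = 22190 J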